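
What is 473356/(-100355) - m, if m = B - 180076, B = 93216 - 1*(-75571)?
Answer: 1132434239/100355 ≈ 11284.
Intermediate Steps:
B = 168787 (B = 93216 + 75571 = 168787)
m = -11289 (m = 168787 - 180076 = -11289)
473356/(-100355) - m = 473356/(-100355) - 1*(-11289) = 473356*(-1/100355) + 11289 = -473356/100355 + 11289 = 1132434239/100355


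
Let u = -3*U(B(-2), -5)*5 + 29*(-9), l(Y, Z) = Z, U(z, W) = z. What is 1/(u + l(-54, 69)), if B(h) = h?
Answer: -1/162 ≈ -0.0061728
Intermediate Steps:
u = -231 (u = -3*(-2)*5 + 29*(-9) = 6*5 - 261 = 30 - 261 = -231)
1/(u + l(-54, 69)) = 1/(-231 + 69) = 1/(-162) = -1/162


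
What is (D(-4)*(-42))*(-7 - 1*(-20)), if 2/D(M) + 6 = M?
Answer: 546/5 ≈ 109.20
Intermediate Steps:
D(M) = 2/(-6 + M)
(D(-4)*(-42))*(-7 - 1*(-20)) = ((2/(-6 - 4))*(-42))*(-7 - 1*(-20)) = ((2/(-10))*(-42))*(-7 + 20) = ((2*(-1/10))*(-42))*13 = -1/5*(-42)*13 = (42/5)*13 = 546/5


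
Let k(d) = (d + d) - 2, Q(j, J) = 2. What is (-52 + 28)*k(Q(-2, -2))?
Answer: -48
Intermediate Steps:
k(d) = -2 + 2*d (k(d) = 2*d - 2 = -2 + 2*d)
(-52 + 28)*k(Q(-2, -2)) = (-52 + 28)*(-2 + 2*2) = -24*(-2 + 4) = -24*2 = -48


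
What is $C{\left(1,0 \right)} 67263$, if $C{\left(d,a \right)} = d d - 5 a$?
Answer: $67263$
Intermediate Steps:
$C{\left(d,a \right)} = d^{2} - 5 a$
$C{\left(1,0 \right)} 67263 = \left(1^{2} - 0\right) 67263 = \left(1 + 0\right) 67263 = 1 \cdot 67263 = 67263$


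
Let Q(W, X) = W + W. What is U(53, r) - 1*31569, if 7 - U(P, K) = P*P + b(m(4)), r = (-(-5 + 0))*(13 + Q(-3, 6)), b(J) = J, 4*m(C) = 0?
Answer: -34371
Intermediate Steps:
m(C) = 0 (m(C) = (1/4)*0 = 0)
Q(W, X) = 2*W
r = 35 (r = (-(-5 + 0))*(13 + 2*(-3)) = (-1*(-5))*(13 - 6) = 5*7 = 35)
U(P, K) = 7 - P**2 (U(P, K) = 7 - (P*P + 0) = 7 - (P**2 + 0) = 7 - P**2)
U(53, r) - 1*31569 = (7 - 1*53**2) - 1*31569 = (7 - 1*2809) - 31569 = (7 - 2809) - 31569 = -2802 - 31569 = -34371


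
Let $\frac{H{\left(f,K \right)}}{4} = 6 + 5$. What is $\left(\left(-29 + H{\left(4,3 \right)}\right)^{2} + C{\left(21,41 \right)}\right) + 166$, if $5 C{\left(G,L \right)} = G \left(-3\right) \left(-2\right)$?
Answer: $\frac{2081}{5} \approx 416.2$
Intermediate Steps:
$H{\left(f,K \right)} = 44$ ($H{\left(f,K \right)} = 4 \left(6 + 5\right) = 4 \cdot 11 = 44$)
$C{\left(G,L \right)} = \frac{6 G}{5}$ ($C{\left(G,L \right)} = \frac{G \left(-3\right) \left(-2\right)}{5} = \frac{- 3 G \left(-2\right)}{5} = \frac{6 G}{5}$)
$\left(\left(-29 + H{\left(4,3 \right)}\right)^{2} + C{\left(21,41 \right)}\right) + 166 = \left(\left(-29 + 44\right)^{2} + \frac{6}{5} \cdot 21\right) + 166 = \left(15^{2} + \frac{126}{5}\right) + 166 = \left(225 + \frac{126}{5}\right) + 166 = \frac{1251}{5} + 166 = \frac{2081}{5}$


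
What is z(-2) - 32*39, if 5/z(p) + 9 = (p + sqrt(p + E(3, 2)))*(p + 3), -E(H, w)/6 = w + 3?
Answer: -190999/153 - 20*I*sqrt(2)/153 ≈ -1248.4 - 0.18486*I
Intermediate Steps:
E(H, w) = -18 - 6*w (E(H, w) = -6*(w + 3) = -6*(3 + w) = -18 - 6*w)
z(p) = 5/(-9 + (3 + p)*(p + sqrt(-30 + p))) (z(p) = 5/(-9 + (p + sqrt(p + (-18 - 6*2)))*(p + 3)) = 5/(-9 + (p + sqrt(p + (-18 - 12)))*(3 + p)) = 5/(-9 + (p + sqrt(p - 30))*(3 + p)) = 5/(-9 + (p + sqrt(-30 + p))*(3 + p)) = 5/(-9 + (3 + p)*(p + sqrt(-30 + p))))
z(-2) - 32*39 = 5/(-9 + (-2)**2 + 3*(-2) + 3*sqrt(-30 - 2) - 2*sqrt(-30 - 2)) - 32*39 = 5/(-9 + 4 - 6 + 3*sqrt(-32) - 8*I*sqrt(2)) - 1248 = 5/(-9 + 4 - 6 + 3*(4*I*sqrt(2)) - 8*I*sqrt(2)) - 1248 = 5/(-9 + 4 - 6 + 12*I*sqrt(2) - 8*I*sqrt(2)) - 1248 = 5/(-11 + 4*I*sqrt(2)) - 1248 = -1248 + 5/(-11 + 4*I*sqrt(2))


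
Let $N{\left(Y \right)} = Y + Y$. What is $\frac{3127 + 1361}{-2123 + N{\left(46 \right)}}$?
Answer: $- \frac{1496}{677} \approx -2.2097$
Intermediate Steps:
$N{\left(Y \right)} = 2 Y$
$\frac{3127 + 1361}{-2123 + N{\left(46 \right)}} = \frac{3127 + 1361}{-2123 + 2 \cdot 46} = \frac{4488}{-2123 + 92} = \frac{4488}{-2031} = 4488 \left(- \frac{1}{2031}\right) = - \frac{1496}{677}$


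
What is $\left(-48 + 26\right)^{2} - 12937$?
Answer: $-12453$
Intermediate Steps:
$\left(-48 + 26\right)^{2} - 12937 = \left(-22\right)^{2} - 12937 = 484 - 12937 = -12453$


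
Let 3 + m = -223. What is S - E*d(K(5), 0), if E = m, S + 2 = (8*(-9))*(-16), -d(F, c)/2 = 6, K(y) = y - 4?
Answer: -1562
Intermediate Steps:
K(y) = -4 + y
d(F, c) = -12 (d(F, c) = -2*6 = -12)
m = -226 (m = -3 - 223 = -226)
S = 1150 (S = -2 + (8*(-9))*(-16) = -2 - 72*(-16) = -2 + 1152 = 1150)
E = -226
S - E*d(K(5), 0) = 1150 - (-226)*(-12) = 1150 - 1*2712 = 1150 - 2712 = -1562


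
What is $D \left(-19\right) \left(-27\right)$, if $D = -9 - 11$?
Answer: $-10260$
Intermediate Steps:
$D = -20$
$D \left(-19\right) \left(-27\right) = \left(-20\right) \left(-19\right) \left(-27\right) = 380 \left(-27\right) = -10260$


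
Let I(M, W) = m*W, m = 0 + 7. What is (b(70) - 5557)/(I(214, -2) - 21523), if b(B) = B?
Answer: 1829/7179 ≈ 0.25477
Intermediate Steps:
m = 7
I(M, W) = 7*W
(b(70) - 5557)/(I(214, -2) - 21523) = (70 - 5557)/(7*(-2) - 21523) = -5487/(-14 - 21523) = -5487/(-21537) = -5487*(-1/21537) = 1829/7179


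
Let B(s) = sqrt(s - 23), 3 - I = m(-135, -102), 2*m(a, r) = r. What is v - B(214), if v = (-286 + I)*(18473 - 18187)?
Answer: -66352 - sqrt(191) ≈ -66366.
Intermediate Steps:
m(a, r) = r/2
I = 54 (I = 3 - (-102)/2 = 3 - 1*(-51) = 3 + 51 = 54)
B(s) = sqrt(-23 + s)
v = -66352 (v = (-286 + 54)*(18473 - 18187) = -232*286 = -66352)
v - B(214) = -66352 - sqrt(-23 + 214) = -66352 - sqrt(191)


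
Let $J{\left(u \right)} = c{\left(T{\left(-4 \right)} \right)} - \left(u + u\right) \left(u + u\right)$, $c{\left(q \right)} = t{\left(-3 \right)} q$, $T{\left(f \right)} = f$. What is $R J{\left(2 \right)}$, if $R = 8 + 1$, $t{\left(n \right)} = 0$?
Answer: $-144$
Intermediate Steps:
$c{\left(q \right)} = 0$ ($c{\left(q \right)} = 0 q = 0$)
$R = 9$
$J{\left(u \right)} = - 4 u^{2}$ ($J{\left(u \right)} = 0 - \left(u + u\right) \left(u + u\right) = 0 - 2 u 2 u = 0 - 4 u^{2} = - 4 u^{2}$)
$R J{\left(2 \right)} = 9 \left(- 4 \cdot 2^{2}\right) = 9 \left(\left(-4\right) 4\right) = 9 \left(-16\right) = -144$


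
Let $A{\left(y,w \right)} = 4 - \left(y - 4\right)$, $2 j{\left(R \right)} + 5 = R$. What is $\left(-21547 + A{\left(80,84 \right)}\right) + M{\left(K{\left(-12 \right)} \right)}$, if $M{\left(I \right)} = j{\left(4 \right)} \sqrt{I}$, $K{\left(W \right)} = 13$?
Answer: $-21619 - \frac{\sqrt{13}}{2} \approx -21621.0$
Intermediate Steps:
$j{\left(R \right)} = - \frac{5}{2} + \frac{R}{2}$
$A{\left(y,w \right)} = 8 - y$ ($A{\left(y,w \right)} = 4 - \left(y - 4\right) = 4 - \left(-4 + y\right) = 8 - y$)
$M{\left(I \right)} = - \frac{\sqrt{I}}{2}$ ($M{\left(I \right)} = \left(- \frac{5}{2} + \frac{1}{2} \cdot 4\right) \sqrt{I} = \left(- \frac{5}{2} + 2\right) \sqrt{I} = - \frac{\sqrt{I}}{2}$)
$\left(-21547 + A{\left(80,84 \right)}\right) + M{\left(K{\left(-12 \right)} \right)} = \left(-21547 + \left(8 - 80\right)\right) - \frac{\sqrt{13}}{2} = \left(-21547 - 72\right) - \frac{\sqrt{13}}{2} = -21619 - \frac{\sqrt{13}}{2}$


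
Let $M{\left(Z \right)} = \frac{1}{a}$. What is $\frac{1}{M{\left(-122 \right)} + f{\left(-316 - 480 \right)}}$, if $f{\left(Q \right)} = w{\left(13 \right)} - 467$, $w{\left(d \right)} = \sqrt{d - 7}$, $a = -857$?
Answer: $- \frac{171494270}{80085820853} - \frac{734449 \sqrt{6}}{160171641706} \approx -0.0021526$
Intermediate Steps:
$w{\left(d \right)} = \sqrt{-7 + d}$
$M{\left(Z \right)} = - \frac{1}{857}$ ($M{\left(Z \right)} = \frac{1}{-857} = - \frac{1}{857}$)
$f{\left(Q \right)} = -467 + \sqrt{6}$ ($f{\left(Q \right)} = \sqrt{-7 + 13} - 467 = \sqrt{6} - 467 = -467 + \sqrt{6}$)
$\frac{1}{M{\left(-122 \right)} + f{\left(-316 - 480 \right)}} = \frac{1}{- \frac{1}{857} - \left(467 - \sqrt{6}\right)} = \frac{1}{- \frac{400220}{857} + \sqrt{6}}$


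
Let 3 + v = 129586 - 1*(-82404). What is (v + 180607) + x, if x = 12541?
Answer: 405135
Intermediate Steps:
v = 211987 (v = -3 + (129586 - 1*(-82404)) = -3 + (129586 + 82404) = -3 + 211990 = 211987)
(v + 180607) + x = (211987 + 180607) + 12541 = 392594 + 12541 = 405135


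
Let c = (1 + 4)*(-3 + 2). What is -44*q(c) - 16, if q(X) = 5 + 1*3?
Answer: -368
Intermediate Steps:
c = -5 (c = 5*(-1) = -5)
q(X) = 8 (q(X) = 5 + 3 = 8)
-44*q(c) - 16 = -44*8 - 16 = -352 - 16 = -368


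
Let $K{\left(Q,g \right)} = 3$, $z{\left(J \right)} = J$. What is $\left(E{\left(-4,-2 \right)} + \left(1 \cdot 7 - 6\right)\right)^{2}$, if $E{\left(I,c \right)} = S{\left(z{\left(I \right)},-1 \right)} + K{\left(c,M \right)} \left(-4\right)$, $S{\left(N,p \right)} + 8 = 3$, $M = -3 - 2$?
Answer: $256$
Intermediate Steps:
$M = -5$
$S{\left(N,p \right)} = -5$ ($S{\left(N,p \right)} = -8 + 3 = -5$)
$E{\left(I,c \right)} = -17$ ($E{\left(I,c \right)} = -5 + 3 \left(-4\right) = -5 - 12 = -17$)
$\left(E{\left(-4,-2 \right)} + \left(1 \cdot 7 - 6\right)\right)^{2} = \left(-17 + \left(1 \cdot 7 - 6\right)\right)^{2} = \left(-17 + \left(7 - 6\right)\right)^{2} = \left(-17 + 1\right)^{2} = \left(-16\right)^{2} = 256$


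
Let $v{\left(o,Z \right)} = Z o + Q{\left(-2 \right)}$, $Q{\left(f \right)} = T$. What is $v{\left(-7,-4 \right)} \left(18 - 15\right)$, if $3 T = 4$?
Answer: $88$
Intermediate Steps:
$T = \frac{4}{3}$ ($T = \frac{1}{3} \cdot 4 = \frac{4}{3} \approx 1.3333$)
$Q{\left(f \right)} = \frac{4}{3}$
$v{\left(o,Z \right)} = \frac{4}{3} + Z o$ ($v{\left(o,Z \right)} = Z o + \frac{4}{3} = \frac{4}{3} + Z o$)
$v{\left(-7,-4 \right)} \left(18 - 15\right) = \left(\frac{4}{3} - -28\right) \left(18 - 15\right) = \left(\frac{4}{3} + 28\right) 3 = \frac{88}{3} \cdot 3 = 88$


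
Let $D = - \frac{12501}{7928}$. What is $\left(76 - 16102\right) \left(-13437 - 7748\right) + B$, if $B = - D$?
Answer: $\frac{2691641714181}{7928} \approx 3.3951 \cdot 10^{8}$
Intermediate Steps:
$D = - \frac{12501}{7928}$ ($D = \left(-12501\right) \frac{1}{7928} = - \frac{12501}{7928} \approx -1.5768$)
$B = \frac{12501}{7928}$ ($B = \left(-1\right) \left(- \frac{12501}{7928}\right) = \frac{12501}{7928} \approx 1.5768$)
$\left(76 - 16102\right) \left(-13437 - 7748\right) + B = \left(76 - 16102\right) \left(-13437 - 7748\right) + \frac{12501}{7928} = \left(-16026\right) \left(-21185\right) + \frac{12501}{7928} = 339510810 + \frac{12501}{7928} = \frac{2691641714181}{7928}$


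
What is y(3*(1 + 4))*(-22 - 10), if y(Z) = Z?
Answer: -480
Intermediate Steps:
y(3*(1 + 4))*(-22 - 10) = (3*(1 + 4))*(-22 - 10) = (3*5)*(-32) = 15*(-32) = -480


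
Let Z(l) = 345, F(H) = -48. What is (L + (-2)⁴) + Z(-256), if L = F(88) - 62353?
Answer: -62040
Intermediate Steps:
L = -62401 (L = -48 - 62353 = -62401)
(L + (-2)⁴) + Z(-256) = (-62401 + (-2)⁴) + 345 = (-62401 + 16) + 345 = -62385 + 345 = -62040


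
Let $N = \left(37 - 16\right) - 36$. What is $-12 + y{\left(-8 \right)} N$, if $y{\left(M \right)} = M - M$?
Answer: $-12$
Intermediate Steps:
$N = -15$ ($N = 21 - 36 = -15$)
$y{\left(M \right)} = 0$
$-12 + y{\left(-8 \right)} N = -12 + 0 \left(-15\right) = -12 + 0 = -12$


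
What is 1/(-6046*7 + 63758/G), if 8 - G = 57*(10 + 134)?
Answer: -4100/173552079 ≈ -2.3624e-5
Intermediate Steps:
G = -8200 (G = 8 - 57*(10 + 134) = 8 - 57*144 = 8 - 1*8208 = 8 - 8208 = -8200)
1/(-6046*7 + 63758/G) = 1/(-6046*7 + 63758/(-8200)) = 1/(-42322 + 63758*(-1/8200)) = 1/(-42322 - 31879/4100) = 1/(-173552079/4100) = -4100/173552079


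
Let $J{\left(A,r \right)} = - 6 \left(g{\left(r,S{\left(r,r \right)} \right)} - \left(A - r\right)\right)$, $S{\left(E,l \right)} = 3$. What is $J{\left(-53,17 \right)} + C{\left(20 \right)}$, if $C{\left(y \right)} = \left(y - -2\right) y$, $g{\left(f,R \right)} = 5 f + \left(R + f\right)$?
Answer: $-610$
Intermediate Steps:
$g{\left(f,R \right)} = R + 6 f$
$C{\left(y \right)} = y \left(2 + y\right)$ ($C{\left(y \right)} = \left(y + 2\right) y = \left(2 + y\right) y = y \left(2 + y\right)$)
$J{\left(A,r \right)} = -18 - 42 r + 6 A$ ($J{\left(A,r \right)} = - 6 \left(\left(3 + 6 r\right) - \left(A - r\right)\right) = - 6 \left(3 - A + 7 r\right) = -18 - 42 r + 6 A$)
$J{\left(-53,17 \right)} + C{\left(20 \right)} = \left(-18 - 714 + 6 \left(-53\right)\right) + 20 \left(2 + 20\right) = \left(-18 - 714 - 318\right) + 20 \cdot 22 = -1050 + 440 = -610$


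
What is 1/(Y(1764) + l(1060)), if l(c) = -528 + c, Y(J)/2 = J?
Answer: 1/4060 ≈ 0.00024631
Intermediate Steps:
Y(J) = 2*J
1/(Y(1764) + l(1060)) = 1/(2*1764 + (-528 + 1060)) = 1/(3528 + 532) = 1/4060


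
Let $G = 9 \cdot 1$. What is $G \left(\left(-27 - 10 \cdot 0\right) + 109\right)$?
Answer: $738$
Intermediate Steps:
$G = 9$
$G \left(\left(-27 - 10 \cdot 0\right) + 109\right) = 9 \left(\left(-27 - 10 \cdot 0\right) + 109\right) = 9 \left(\left(-27 - 0\right) + 109\right) = 9 \left(\left(-27 + 0\right) + 109\right) = 9 \left(-27 + 109\right) = 9 \cdot 82 = 738$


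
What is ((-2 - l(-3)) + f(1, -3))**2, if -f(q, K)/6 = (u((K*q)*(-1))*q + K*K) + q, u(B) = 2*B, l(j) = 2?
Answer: 10000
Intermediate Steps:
f(q, K) = -6*q - 6*K**2 + 12*K*q**2 (f(q, K) = -6*(((2*((K*q)*(-1)))*q + K*K) + q) = -6*(((2*(-K*q))*q + K**2) + q) = -6*(((-2*K*q)*q + K**2) + q) = -6*((-2*K*q**2 + K**2) + q) = -6*((K**2 - 2*K*q**2) + q) = -6*(q + K**2 - 2*K*q**2) = -6*q - 6*K**2 + 12*K*q**2)
((-2 - l(-3)) + f(1, -3))**2 = ((-2 - 1*2) + (-6*1 - 6*(-3)**2 + 12*(-3)*1**2))**2 = ((-2 - 2) + (-6 - 6*9 + 12*(-3)*1))**2 = (-4 + (-6 - 54 - 36))**2 = (-4 - 96)**2 = (-100)**2 = 10000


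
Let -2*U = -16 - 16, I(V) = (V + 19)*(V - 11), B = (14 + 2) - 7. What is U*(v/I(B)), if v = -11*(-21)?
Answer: -66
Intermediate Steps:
v = 231
B = 9 (B = 16 - 7 = 9)
I(V) = (-11 + V)*(19 + V) (I(V) = (19 + V)*(-11 + V) = (-11 + V)*(19 + V))
U = 16 (U = -(-16 - 16)/2 = -½*(-32) = 16)
U*(v/I(B)) = 16*(231/(-209 + 9² + 8*9)) = 16*(231/(-209 + 81 + 72)) = 16*(231/(-56)) = 16*(231*(-1/56)) = 16*(-33/8) = -66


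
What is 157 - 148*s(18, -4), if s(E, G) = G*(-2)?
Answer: -1027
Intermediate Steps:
s(E, G) = -2*G
157 - 148*s(18, -4) = 157 - (-296)*(-4) = 157 - 148*8 = 157 - 1184 = -1027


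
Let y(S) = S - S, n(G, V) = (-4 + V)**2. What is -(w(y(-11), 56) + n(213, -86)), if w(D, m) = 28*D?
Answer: -8100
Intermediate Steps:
y(S) = 0
-(w(y(-11), 56) + n(213, -86)) = -(28*0 + (-4 - 86)**2) = -(0 + (-90)**2) = -(0 + 8100) = -1*8100 = -8100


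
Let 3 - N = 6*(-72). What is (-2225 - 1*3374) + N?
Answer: -5164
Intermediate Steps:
N = 435 (N = 3 - 6*(-72) = 3 - 1*(-432) = 3 + 432 = 435)
(-2225 - 1*3374) + N = (-2225 - 1*3374) + 435 = (-2225 - 3374) + 435 = -5599 + 435 = -5164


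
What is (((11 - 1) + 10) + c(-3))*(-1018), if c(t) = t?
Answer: -17306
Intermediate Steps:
(((11 - 1) + 10) + c(-3))*(-1018) = (((11 - 1) + 10) - 3)*(-1018) = ((10 + 10) - 3)*(-1018) = (20 - 3)*(-1018) = 17*(-1018) = -17306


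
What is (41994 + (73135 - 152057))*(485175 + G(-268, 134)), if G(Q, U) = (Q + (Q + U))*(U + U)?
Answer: -13938067392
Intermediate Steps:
G(Q, U) = 2*U*(U + 2*Q) (G(Q, U) = (U + 2*Q)*(2*U) = 2*U*(U + 2*Q))
(41994 + (73135 - 152057))*(485175 + G(-268, 134)) = (41994 + (73135 - 152057))*(485175 + 2*134*(134 + 2*(-268))) = (41994 - 78922)*(485175 + 2*134*(134 - 536)) = -36928*(485175 + 2*134*(-402)) = -36928*(485175 - 107736) = -36928*377439 = -13938067392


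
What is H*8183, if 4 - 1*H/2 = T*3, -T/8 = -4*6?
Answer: -9361352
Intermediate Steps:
T = 192 (T = -(-32)*6 = -8*(-24) = 192)
H = -1144 (H = 8 - 384*3 = 8 - 2*576 = 8 - 1152 = -1144)
H*8183 = -1144*8183 = -9361352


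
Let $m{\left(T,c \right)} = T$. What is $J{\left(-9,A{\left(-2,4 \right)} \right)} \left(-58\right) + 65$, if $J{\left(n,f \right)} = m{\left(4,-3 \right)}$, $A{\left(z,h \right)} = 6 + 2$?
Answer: $-167$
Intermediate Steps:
$A{\left(z,h \right)} = 8$
$J{\left(n,f \right)} = 4$
$J{\left(-9,A{\left(-2,4 \right)} \right)} \left(-58\right) + 65 = 4 \left(-58\right) + 65 = -232 + 65 = -167$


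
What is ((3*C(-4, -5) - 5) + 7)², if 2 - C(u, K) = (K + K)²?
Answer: 85264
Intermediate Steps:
C(u, K) = 2 - 4*K² (C(u, K) = 2 - (K + K)² = 2 - (2*K)² = 2 - 4*K²)
((3*C(-4, -5) - 5) + 7)² = ((3*(2 - 4*(-5)²) - 5) + 7)² = ((3*(2 - 4*25) - 5) + 7)² = ((3*(2 - 100) - 5) + 7)² = ((3*(-98) - 5) + 7)² = ((-294 - 5) + 7)² = (-299 + 7)² = (-292)² = 85264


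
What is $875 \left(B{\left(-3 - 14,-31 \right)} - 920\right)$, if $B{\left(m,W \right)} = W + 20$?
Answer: $-814625$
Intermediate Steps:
$B{\left(m,W \right)} = 20 + W$
$875 \left(B{\left(-3 - 14,-31 \right)} - 920\right) = 875 \left(\left(20 - 31\right) - 920\right) = 875 \left(-11 - 920\right) = 875 \left(-931\right) = -814625$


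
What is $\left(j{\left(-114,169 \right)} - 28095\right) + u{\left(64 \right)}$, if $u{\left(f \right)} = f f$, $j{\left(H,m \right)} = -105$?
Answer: $-24104$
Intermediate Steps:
$u{\left(f \right)} = f^{2}$
$\left(j{\left(-114,169 \right)} - 28095\right) + u{\left(64 \right)} = \left(-105 - 28095\right) + 64^{2} = -28200 + 4096 = -24104$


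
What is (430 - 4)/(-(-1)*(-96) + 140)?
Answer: 213/22 ≈ 9.6818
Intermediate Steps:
(430 - 4)/(-(-1)*(-96) + 140) = 426/(-1*96 + 140) = 426/(-96 + 140) = 426/44 = 426*(1/44) = 213/22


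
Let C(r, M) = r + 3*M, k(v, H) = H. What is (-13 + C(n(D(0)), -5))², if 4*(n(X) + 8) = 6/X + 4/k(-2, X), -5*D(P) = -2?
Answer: 14161/16 ≈ 885.06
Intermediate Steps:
D(P) = ⅖ (D(P) = -⅕*(-2) = ⅖)
n(X) = -8 + 5/(2*X) (n(X) = -8 + (6/X + 4/X)/4 = -8 + (10/X)/4 = -8 + 5/(2*X))
(-13 + C(n(D(0)), -5))² = (-13 + ((-8 + 5/(2*(⅖))) + 3*(-5)))² = (-13 + ((-8 + (5/2)*(5/2)) - 15))² = (-13 + ((-8 + 25/4) - 15))² = (-13 + (-7/4 - 15))² = (-13 - 67/4)² = (-119/4)² = 14161/16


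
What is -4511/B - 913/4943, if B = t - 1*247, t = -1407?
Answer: 20787771/8175722 ≈ 2.5426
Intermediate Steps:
B = -1654 (B = -1407 - 1*247 = -1407 - 247 = -1654)
-4511/B - 913/4943 = -4511/(-1654) - 913/4943 = -4511*(-1/1654) - 913*1/4943 = 4511/1654 - 913/4943 = 20787771/8175722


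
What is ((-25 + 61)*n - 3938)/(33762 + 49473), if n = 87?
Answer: -26/2685 ≈ -0.0096834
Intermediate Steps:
((-25 + 61)*n - 3938)/(33762 + 49473) = ((-25 + 61)*87 - 3938)/(33762 + 49473) = (36*87 - 3938)/83235 = (3132 - 3938)*(1/83235) = -806*1/83235 = -26/2685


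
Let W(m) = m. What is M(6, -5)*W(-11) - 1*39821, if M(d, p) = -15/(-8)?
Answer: -318733/8 ≈ -39842.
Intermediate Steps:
M(d, p) = 15/8 (M(d, p) = -15*(-⅛) = 15/8)
M(6, -5)*W(-11) - 1*39821 = (15/8)*(-11) - 1*39821 = -165/8 - 39821 = -318733/8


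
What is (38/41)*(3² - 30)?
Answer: -798/41 ≈ -19.463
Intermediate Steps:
(38/41)*(3² - 30) = (38*(1/41))*(9 - 30) = (38/41)*(-21) = -798/41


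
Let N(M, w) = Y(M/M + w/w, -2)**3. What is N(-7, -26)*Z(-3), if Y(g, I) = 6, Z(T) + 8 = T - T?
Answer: -1728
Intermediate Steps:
Z(T) = -8 (Z(T) = -8 + (T - T) = -8 + 0 = -8)
N(M, w) = 216 (N(M, w) = 6**3 = 216)
N(-7, -26)*Z(-3) = 216*(-8) = -1728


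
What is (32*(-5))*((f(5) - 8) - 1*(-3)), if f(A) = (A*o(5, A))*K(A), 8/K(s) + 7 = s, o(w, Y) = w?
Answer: 16800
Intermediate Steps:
K(s) = 8/(-7 + s)
f(A) = 40*A/(-7 + A) (f(A) = (A*5)*(8/(-7 + A)) = (5*A)*(8/(-7 + A)) = 40*A/(-7 + A))
(32*(-5))*((f(5) - 8) - 1*(-3)) = (32*(-5))*((40*5/(-7 + 5) - 8) - 1*(-3)) = -160*((40*5/(-2) - 8) + 3) = -160*((40*5*(-½) - 8) + 3) = -160*((-100 - 8) + 3) = -160*(-108 + 3) = -160*(-105) = 16800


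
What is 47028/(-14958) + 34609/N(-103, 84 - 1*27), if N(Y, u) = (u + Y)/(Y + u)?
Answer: 86272399/2493 ≈ 34606.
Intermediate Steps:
N(Y, u) = 1 (N(Y, u) = (Y + u)/(Y + u) = 1)
47028/(-14958) + 34609/N(-103, 84 - 1*27) = 47028/(-14958) + 34609/1 = 47028*(-1/14958) + 34609*1 = -7838/2493 + 34609 = 86272399/2493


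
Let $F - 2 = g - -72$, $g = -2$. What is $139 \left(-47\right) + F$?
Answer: $-6461$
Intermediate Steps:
$F = 72$ ($F = 2 - -70 = 2 + \left(-2 + 72\right) = 2 + 70 = 72$)
$139 \left(-47\right) + F = 139 \left(-47\right) + 72 = -6533 + 72 = -6461$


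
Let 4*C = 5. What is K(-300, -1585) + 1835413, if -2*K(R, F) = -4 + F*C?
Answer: 14691245/8 ≈ 1.8364e+6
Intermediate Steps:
C = 5/4 (C = (¼)*5 = 5/4 ≈ 1.2500)
K(R, F) = 2 - 5*F/8 (K(R, F) = -(-4 + F*(5/4))/2 = -(-4 + 5*F/4)/2 = 2 - 5*F/8)
K(-300, -1585) + 1835413 = (2 - 5/8*(-1585)) + 1835413 = (2 + 7925/8) + 1835413 = 7941/8 + 1835413 = 14691245/8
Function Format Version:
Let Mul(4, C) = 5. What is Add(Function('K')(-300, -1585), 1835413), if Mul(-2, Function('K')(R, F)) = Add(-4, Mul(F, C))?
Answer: Rational(14691245, 8) ≈ 1.8364e+6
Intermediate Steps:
C = Rational(5, 4) (C = Mul(Rational(1, 4), 5) = Rational(5, 4) ≈ 1.2500)
Function('K')(R, F) = Add(2, Mul(Rational(-5, 8), F)) (Function('K')(R, F) = Mul(Rational(-1, 2), Add(-4, Mul(F, Rational(5, 4)))) = Mul(Rational(-1, 2), Add(-4, Mul(Rational(5, 4), F))) = Add(2, Mul(Rational(-5, 8), F)))
Add(Function('K')(-300, -1585), 1835413) = Add(Add(2, Mul(Rational(-5, 8), -1585)), 1835413) = Add(Add(2, Rational(7925, 8)), 1835413) = Add(Rational(7941, 8), 1835413) = Rational(14691245, 8)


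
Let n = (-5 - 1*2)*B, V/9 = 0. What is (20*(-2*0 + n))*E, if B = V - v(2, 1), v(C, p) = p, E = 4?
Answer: 560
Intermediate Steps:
V = 0 (V = 9*0 = 0)
B = -1 (B = 0 - 1*1 = 0 - 1 = -1)
n = 7 (n = (-5 - 1*2)*(-1) = (-5 - 2)*(-1) = -7*(-1) = 7)
(20*(-2*0 + n))*E = (20*(-2*0 + 7))*4 = (20*(0 + 7))*4 = (20*7)*4 = 140*4 = 560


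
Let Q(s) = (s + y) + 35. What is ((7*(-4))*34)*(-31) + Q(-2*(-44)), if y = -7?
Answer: 29628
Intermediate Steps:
Q(s) = 28 + s (Q(s) = (s - 7) + 35 = (-7 + s) + 35 = 28 + s)
((7*(-4))*34)*(-31) + Q(-2*(-44)) = ((7*(-4))*34)*(-31) + (28 - 2*(-44)) = -28*34*(-31) + (28 + 88) = -952*(-31) + 116 = 29512 + 116 = 29628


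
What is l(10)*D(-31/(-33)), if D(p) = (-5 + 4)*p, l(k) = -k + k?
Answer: 0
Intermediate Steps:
l(k) = 0
D(p) = -p
l(10)*D(-31/(-33)) = 0*(-(-31)/(-33)) = 0*(-(-31)*(-1)/33) = 0*(-1*31/33) = 0*(-31/33) = 0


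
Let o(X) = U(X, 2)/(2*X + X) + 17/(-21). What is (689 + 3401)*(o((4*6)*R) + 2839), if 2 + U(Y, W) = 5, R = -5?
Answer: 325028619/28 ≈ 1.1608e+7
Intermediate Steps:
U(Y, W) = 3 (U(Y, W) = -2 + 5 = 3)
o(X) = -17/21 + 1/X (o(X) = 3/(2*X + X) + 17/(-21) = 3/((3*X)) + 17*(-1/21) = 3*(1/(3*X)) - 17/21 = 1/X - 17/21 = -17/21 + 1/X)
(689 + 3401)*(o((4*6)*R) + 2839) = (689 + 3401)*((-17/21 + 1/((4*6)*(-5))) + 2839) = 4090*((-17/21 + 1/(24*(-5))) + 2839) = 4090*((-17/21 + 1/(-120)) + 2839) = 4090*((-17/21 - 1/120) + 2839) = 4090*(-229/280 + 2839) = 4090*(794691/280) = 325028619/28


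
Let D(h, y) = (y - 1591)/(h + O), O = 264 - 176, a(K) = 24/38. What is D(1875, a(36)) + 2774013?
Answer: 103462332644/37297 ≈ 2.7740e+6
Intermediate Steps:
a(K) = 12/19 (a(K) = 24*(1/38) = 12/19)
O = 88
D(h, y) = (-1591 + y)/(88 + h) (D(h, y) = (y - 1591)/(h + 88) = (-1591 + y)/(88 + h))
D(1875, a(36)) + 2774013 = (-1591 + 12/19)/(88 + 1875) + 2774013 = -30217/19/1963 + 2774013 = (1/1963)*(-30217/19) + 2774013 = -30217/37297 + 2774013 = 103462332644/37297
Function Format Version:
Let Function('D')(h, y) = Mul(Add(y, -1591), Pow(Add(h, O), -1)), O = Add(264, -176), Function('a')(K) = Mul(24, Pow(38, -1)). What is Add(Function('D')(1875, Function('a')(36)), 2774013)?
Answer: Rational(103462332644, 37297) ≈ 2.7740e+6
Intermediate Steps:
Function('a')(K) = Rational(12, 19) (Function('a')(K) = Mul(24, Rational(1, 38)) = Rational(12, 19))
O = 88
Function('D')(h, y) = Mul(Pow(Add(88, h), -1), Add(-1591, y)) (Function('D')(h, y) = Mul(Add(y, -1591), Pow(Add(h, 88), -1)) = Mul(Add(-1591, y), Pow(Add(88, h), -1)) = Mul(Pow(Add(88, h), -1), Add(-1591, y)))
Add(Function('D')(1875, Function('a')(36)), 2774013) = Add(Mul(Pow(Add(88, 1875), -1), Add(-1591, Rational(12, 19))), 2774013) = Add(Mul(Pow(1963, -1), Rational(-30217, 19)), 2774013) = Add(Mul(Rational(1, 1963), Rational(-30217, 19)), 2774013) = Add(Rational(-30217, 37297), 2774013) = Rational(103462332644, 37297)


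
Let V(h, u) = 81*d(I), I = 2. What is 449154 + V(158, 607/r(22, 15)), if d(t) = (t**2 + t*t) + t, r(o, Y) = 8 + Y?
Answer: 449964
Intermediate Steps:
d(t) = t + 2*t**2 (d(t) = (t**2 + t**2) + t = 2*t**2 + t = t + 2*t**2)
V(h, u) = 810 (V(h, u) = 81*(2*(1 + 2*2)) = 81*(2*(1 + 4)) = 81*(2*5) = 81*10 = 810)
449154 + V(158, 607/r(22, 15)) = 449154 + 810 = 449964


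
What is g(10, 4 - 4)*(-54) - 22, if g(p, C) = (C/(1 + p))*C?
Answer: -22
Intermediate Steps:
g(p, C) = C**2/(1 + p)
g(10, 4 - 4)*(-54) - 22 = ((4 - 4)**2/(1 + 10))*(-54) - 22 = (0**2/11)*(-54) - 22 = (0*(1/11))*(-54) - 22 = 0*(-54) - 22 = 0 - 22 = -22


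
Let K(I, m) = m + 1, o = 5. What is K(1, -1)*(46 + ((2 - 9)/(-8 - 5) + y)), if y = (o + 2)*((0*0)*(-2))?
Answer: 0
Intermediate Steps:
K(I, m) = 1 + m
y = 0 (y = (5 + 2)*((0*0)*(-2)) = 7*(0*(-2)) = 7*0 = 0)
K(1, -1)*(46 + ((2 - 9)/(-8 - 5) + y)) = (1 - 1)*(46 + ((2 - 9)/(-8 - 5) + 0)) = 0*(46 + (-7/(-13) + 0)) = 0*(46 + (-7*(-1/13) + 0)) = 0*(46 + (7/13 + 0)) = 0*(46 + 7/13) = 0*(605/13) = 0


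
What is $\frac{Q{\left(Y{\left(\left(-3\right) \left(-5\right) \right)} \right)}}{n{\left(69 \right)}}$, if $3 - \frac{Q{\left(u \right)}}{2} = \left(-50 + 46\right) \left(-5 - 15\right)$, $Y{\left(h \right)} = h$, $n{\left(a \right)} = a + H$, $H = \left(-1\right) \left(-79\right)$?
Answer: $- \frac{77}{74} \approx -1.0405$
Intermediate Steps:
$H = 79$
$n{\left(a \right)} = 79 + a$ ($n{\left(a \right)} = a + 79 = 79 + a$)
$Q{\left(u \right)} = -154$ ($Q{\left(u \right)} = 6 - 2 \left(-50 + 46\right) \left(-5 - 15\right) = 6 - 2 \left(\left(-4\right) \left(-20\right)\right) = 6 - 160 = -154$)
$\frac{Q{\left(Y{\left(\left(-3\right) \left(-5\right) \right)} \right)}}{n{\left(69 \right)}} = - \frac{154}{79 + 69} = - \frac{154}{148} = \left(-154\right) \frac{1}{148} = - \frac{77}{74}$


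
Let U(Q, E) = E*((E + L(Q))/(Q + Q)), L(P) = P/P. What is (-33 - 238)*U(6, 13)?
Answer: -24661/6 ≈ -4110.2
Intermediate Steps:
L(P) = 1
U(Q, E) = E*(1 + E)/(2*Q) (U(Q, E) = E*((E + 1)/(Q + Q)) = E*((1 + E)/((2*Q))) = E*((1 + E)*(1/(2*Q))) = E*((1 + E)/(2*Q)) = E*(1 + E)/(2*Q))
(-33 - 238)*U(6, 13) = (-33 - 238)*((½)*13*(1 + 13)/6) = -271*13*14/(2*6) = -271*91/6 = -24661/6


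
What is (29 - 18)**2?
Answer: 121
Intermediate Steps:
(29 - 18)**2 = 11**2 = 121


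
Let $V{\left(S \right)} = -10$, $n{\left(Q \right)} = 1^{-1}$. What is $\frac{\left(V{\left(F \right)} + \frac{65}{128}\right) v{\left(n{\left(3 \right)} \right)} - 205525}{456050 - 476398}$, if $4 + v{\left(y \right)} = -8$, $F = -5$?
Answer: $\frac{6573155}{651136} \approx 10.095$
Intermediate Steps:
$n{\left(Q \right)} = 1$
$v{\left(y \right)} = -12$ ($v{\left(y \right)} = -4 - 8 = -12$)
$\frac{\left(V{\left(F \right)} + \frac{65}{128}\right) v{\left(n{\left(3 \right)} \right)} - 205525}{456050 - 476398} = \frac{\left(-10 + \frac{65}{128}\right) \left(-12\right) - 205525}{456050 - 476398} = \frac{\left(-10 + 65 \cdot \frac{1}{128}\right) \left(-12\right) - 205525}{-20348} = \left(\left(-10 + \frac{65}{128}\right) \left(-12\right) - 205525\right) \left(- \frac{1}{20348}\right) = \left(\left(- \frac{1215}{128}\right) \left(-12\right) - 205525\right) \left(- \frac{1}{20348}\right) = \left(\frac{3645}{32} - 205525\right) \left(- \frac{1}{20348}\right) = \left(- \frac{6573155}{32}\right) \left(- \frac{1}{20348}\right) = \frac{6573155}{651136}$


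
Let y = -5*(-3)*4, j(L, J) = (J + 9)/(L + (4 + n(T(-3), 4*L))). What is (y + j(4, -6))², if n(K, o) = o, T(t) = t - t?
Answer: 231361/64 ≈ 3615.0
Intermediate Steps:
T(t) = 0
j(L, J) = (9 + J)/(4 + 5*L) (j(L, J) = (J + 9)/(L + (4 + 4*L)) = (9 + J)/(4 + 5*L))
y = 60 (y = 15*4 = 60)
(y + j(4, -6))² = (60 + (9 - 6)/(4 + 5*4))² = (60 + 3/(4 + 20))² = (60 + 3/24)² = (60 + (1/24)*3)² = (60 + ⅛)² = (481/8)² = 231361/64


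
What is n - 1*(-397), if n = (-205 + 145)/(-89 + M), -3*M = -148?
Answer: 47423/119 ≈ 398.51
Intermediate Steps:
M = 148/3 (M = -1/3*(-148) = 148/3 ≈ 49.333)
n = 180/119 (n = (-205 + 145)/(-89 + 148/3) = -60/(-119/3) = -60*(-3/119) = 180/119 ≈ 1.5126)
n - 1*(-397) = 180/119 - 1*(-397) = 180/119 + 397 = 47423/119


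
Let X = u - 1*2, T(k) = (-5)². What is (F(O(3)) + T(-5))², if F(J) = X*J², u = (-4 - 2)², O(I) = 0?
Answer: 625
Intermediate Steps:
T(k) = 25
u = 36 (u = (-6)² = 36)
X = 34 (X = 36 - 1*2 = 36 - 2 = 34)
F(J) = 34*J²
(F(O(3)) + T(-5))² = (34*0² + 25)² = (34*0 + 25)² = (0 + 25)² = 25² = 625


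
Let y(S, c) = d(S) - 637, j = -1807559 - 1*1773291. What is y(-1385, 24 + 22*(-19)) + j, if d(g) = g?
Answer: -3582872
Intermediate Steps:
j = -3580850 (j = -1807559 - 1773291 = -3580850)
y(S, c) = -637 + S (y(S, c) = S - 637 = -637 + S)
y(-1385, 24 + 22*(-19)) + j = (-637 - 1385) - 3580850 = -2022 - 3580850 = -3582872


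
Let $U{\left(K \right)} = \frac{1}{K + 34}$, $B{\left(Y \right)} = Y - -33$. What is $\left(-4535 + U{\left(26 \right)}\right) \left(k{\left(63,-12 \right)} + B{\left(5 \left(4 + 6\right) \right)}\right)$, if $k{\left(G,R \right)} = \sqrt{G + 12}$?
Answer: $- \frac{22584217}{60} - \frac{272099 \sqrt{3}}{12} \approx -4.1568 \cdot 10^{5}$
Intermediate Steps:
$k{\left(G,R \right)} = \sqrt{12 + G}$
$B{\left(Y \right)} = 33 + Y$ ($B{\left(Y \right)} = Y + 33 = 33 + Y$)
$U{\left(K \right)} = \frac{1}{34 + K}$
$\left(-4535 + U{\left(26 \right)}\right) \left(k{\left(63,-12 \right)} + B{\left(5 \left(4 + 6\right) \right)}\right) = \left(-4535 + \frac{1}{34 + 26}\right) \left(\sqrt{12 + 63} + \left(33 + 5 \left(4 + 6\right)\right)\right) = \left(-4535 + \frac{1}{60}\right) \left(\sqrt{75} + \left(33 + 5 \cdot 10\right)\right) = \left(-4535 + \frac{1}{60}\right) \left(5 \sqrt{3} + \left(33 + 50\right)\right) = - \frac{272099 \left(5 \sqrt{3} + 83\right)}{60} = - \frac{272099 \left(83 + 5 \sqrt{3}\right)}{60} = - \frac{22584217}{60} - \frac{272099 \sqrt{3}}{12}$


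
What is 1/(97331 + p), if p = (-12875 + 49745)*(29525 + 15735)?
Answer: 1/1668833531 ≈ 5.9922e-10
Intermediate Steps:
p = 1668736200 (p = 36870*45260 = 1668736200)
1/(97331 + p) = 1/(97331 + 1668736200) = 1/1668833531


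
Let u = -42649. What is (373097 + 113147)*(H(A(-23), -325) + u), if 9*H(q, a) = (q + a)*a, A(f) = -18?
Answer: -132436333304/9 ≈ -1.4715e+10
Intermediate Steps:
H(q, a) = a*(a + q)/9 (H(q, a) = ((q + a)*a)/9 = ((a + q)*a)/9 = (a*(a + q))/9 = a*(a + q)/9)
(373097 + 113147)*(H(A(-23), -325) + u) = (373097 + 113147)*((1/9)*(-325)*(-325 - 18) - 42649) = 486244*((1/9)*(-325)*(-343) - 42649) = 486244*(111475/9 - 42649) = 486244*(-272366/9) = -132436333304/9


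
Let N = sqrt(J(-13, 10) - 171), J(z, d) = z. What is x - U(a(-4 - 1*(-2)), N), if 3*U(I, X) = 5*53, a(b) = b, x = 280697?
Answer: 841826/3 ≈ 2.8061e+5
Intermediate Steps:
N = 2*I*sqrt(46) (N = sqrt(-13 - 171) = sqrt(-184) = 2*I*sqrt(46) ≈ 13.565*I)
U(I, X) = 265/3 (U(I, X) = (5*53)/3 = (1/3)*265 = 265/3)
x - U(a(-4 - 1*(-2)), N) = 280697 - 1*265/3 = 280697 - 265/3 = 841826/3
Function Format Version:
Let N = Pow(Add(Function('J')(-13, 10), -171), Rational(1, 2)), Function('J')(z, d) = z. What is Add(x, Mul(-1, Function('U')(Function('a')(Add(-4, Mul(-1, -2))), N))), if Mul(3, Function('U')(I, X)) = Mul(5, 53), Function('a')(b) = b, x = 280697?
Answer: Rational(841826, 3) ≈ 2.8061e+5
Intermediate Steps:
N = Mul(2, I, Pow(46, Rational(1, 2))) (N = Pow(Add(-13, -171), Rational(1, 2)) = Pow(-184, Rational(1, 2)) = Mul(2, I, Pow(46, Rational(1, 2))) ≈ Mul(13.565, I))
Function('U')(I, X) = Rational(265, 3) (Function('U')(I, X) = Mul(Rational(1, 3), Mul(5, 53)) = Mul(Rational(1, 3), 265) = Rational(265, 3))
Add(x, Mul(-1, Function('U')(Function('a')(Add(-4, Mul(-1, -2))), N))) = Add(280697, Mul(-1, Rational(265, 3))) = Add(280697, Rational(-265, 3)) = Rational(841826, 3)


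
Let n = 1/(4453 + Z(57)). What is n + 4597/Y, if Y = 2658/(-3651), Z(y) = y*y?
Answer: -10772303878/1705993 ≈ -6314.4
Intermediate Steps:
Z(y) = y**2
Y = -886/1217 (Y = 2658*(-1/3651) = -886/1217 ≈ -0.72802)
n = 1/7702 (n = 1/(4453 + 57**2) = 1/(4453 + 3249) = 1/7702 ≈ 0.00012984)
n + 4597/Y = 1/7702 + 4597/(-886/1217) = 1/7702 + 4597*(-1217/886) = 1/7702 - 5594549/886 = -10772303878/1705993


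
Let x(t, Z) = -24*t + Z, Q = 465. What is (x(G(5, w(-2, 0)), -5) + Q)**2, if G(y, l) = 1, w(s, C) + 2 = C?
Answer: 190096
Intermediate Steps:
w(s, C) = -2 + C
x(t, Z) = Z - 24*t
(x(G(5, w(-2, 0)), -5) + Q)**2 = ((-5 - 24*1) + 465)**2 = ((-5 - 24) + 465)**2 = (-29 + 465)**2 = 436**2 = 190096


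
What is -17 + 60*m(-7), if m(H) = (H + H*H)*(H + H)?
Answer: -35297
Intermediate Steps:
m(H) = 2*H*(H + H**2) (m(H) = (H + H**2)*(2*H) = 2*H*(H + H**2))
-17 + 60*m(-7) = -17 + 60*(2*(-7)**2*(1 - 7)) = -17 + 60*(2*49*(-6)) = -17 + 60*(-588) = -17 - 35280 = -35297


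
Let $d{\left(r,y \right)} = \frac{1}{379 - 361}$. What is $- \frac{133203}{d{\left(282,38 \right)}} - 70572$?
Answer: $-2468226$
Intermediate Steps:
$d{\left(r,y \right)} = \frac{1}{18}$
$- \frac{133203}{d{\left(282,38 \right)}} - 70572 = - 133203 \frac{1}{\frac{1}{18}} - 70572 = \left(-133203\right) 18 - 70572 = -2397654 - 70572 = -2468226$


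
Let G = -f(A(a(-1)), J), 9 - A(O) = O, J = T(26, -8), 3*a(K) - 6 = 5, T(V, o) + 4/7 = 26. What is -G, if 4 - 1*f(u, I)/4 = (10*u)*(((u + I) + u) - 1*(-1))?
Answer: -497552/63 ≈ -7897.6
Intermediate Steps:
T(V, o) = 178/7 (T(V, o) = -4/7 + 26 = 178/7)
a(K) = 11/3 (a(K) = 2 + (⅓)*5 = 2 + 5/3 = 11/3)
J = 178/7 ≈ 25.429
A(O) = 9 - O
f(u, I) = 16 - 40*u*(1 + I + 2*u) (f(u, I) = 16 - 4*10*u*(((u + I) + u) - 1*(-1)) = 16 - 4*10*u*(((I + u) + u) + 1) = 16 - 4*10*u*((I + 2*u) + 1) = 16 - 4*10*u*(1 + I + 2*u) = 16 - 40*u*(1 + I + 2*u))
G = 497552/63 (G = -(16 - 80*(9 - 1*11/3)² - 40*(9 - 1*11/3) - 40*178/7*(9 - 1*11/3)) = -(16 - 80*(9 - 11/3)² - 40*(9 - 11/3) - 40*178/7*(9 - 11/3)) = -(16 - 80*(16/3)² - 40*16/3 - 40*178/7*16/3) = -(16 - 80*256/9 - 640/3 - 113920/21) = -(16 - 20480/9 - 640/3 - 113920/21) = -1*(-497552/63) = 497552/63 ≈ 7897.6)
-G = -1*497552/63 = -497552/63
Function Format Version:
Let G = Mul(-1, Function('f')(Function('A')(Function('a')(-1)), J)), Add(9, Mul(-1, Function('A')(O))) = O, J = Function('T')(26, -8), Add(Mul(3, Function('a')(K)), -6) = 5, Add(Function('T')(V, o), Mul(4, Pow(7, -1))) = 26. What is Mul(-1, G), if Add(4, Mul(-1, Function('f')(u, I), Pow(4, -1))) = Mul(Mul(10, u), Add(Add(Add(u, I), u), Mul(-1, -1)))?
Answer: Rational(-497552, 63) ≈ -7897.6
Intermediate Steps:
Function('T')(V, o) = Rational(178, 7) (Function('T')(V, o) = Add(Rational(-4, 7), 26) = Rational(178, 7))
Function('a')(K) = Rational(11, 3) (Function('a')(K) = Add(2, Mul(Rational(1, 3), 5)) = Add(2, Rational(5, 3)) = Rational(11, 3))
J = Rational(178, 7) ≈ 25.429
Function('A')(O) = Add(9, Mul(-1, O))
Function('f')(u, I) = Add(16, Mul(-40, u, Add(1, I, Mul(2, u)))) (Function('f')(u, I) = Add(16, Mul(-4, Mul(Mul(10, u), Add(Add(Add(u, I), u), Mul(-1, -1))))) = Add(16, Mul(-4, Mul(Mul(10, u), Add(Add(Add(I, u), u), 1)))) = Add(16, Mul(-4, Mul(Mul(10, u), Add(Add(I, Mul(2, u)), 1)))) = Add(16, Mul(-4, Mul(Mul(10, u), Add(1, I, Mul(2, u))))) = Add(16, Mul(-4, Mul(10, u, Add(1, I, Mul(2, u))))) = Add(16, Mul(-40, u, Add(1, I, Mul(2, u)))))
G = Rational(497552, 63) (G = Mul(-1, Add(16, Mul(-80, Pow(Add(9, Mul(-1, Rational(11, 3))), 2)), Mul(-40, Add(9, Mul(-1, Rational(11, 3)))), Mul(-40, Rational(178, 7), Add(9, Mul(-1, Rational(11, 3)))))) = Mul(-1, Add(16, Mul(-80, Pow(Add(9, Rational(-11, 3)), 2)), Mul(-40, Add(9, Rational(-11, 3))), Mul(-40, Rational(178, 7), Add(9, Rational(-11, 3))))) = Mul(-1, Add(16, Mul(-80, Pow(Rational(16, 3), 2)), Mul(-40, Rational(16, 3)), Mul(-40, Rational(178, 7), Rational(16, 3)))) = Mul(-1, Add(16, Mul(-80, Rational(256, 9)), Rational(-640, 3), Rational(-113920, 21))) = Mul(-1, Add(16, Rational(-20480, 9), Rational(-640, 3), Rational(-113920, 21))) = Mul(-1, Rational(-497552, 63)) = Rational(497552, 63) ≈ 7897.6)
Mul(-1, G) = Mul(-1, Rational(497552, 63)) = Rational(-497552, 63)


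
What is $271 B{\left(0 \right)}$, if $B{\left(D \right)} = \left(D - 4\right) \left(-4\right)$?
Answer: $4336$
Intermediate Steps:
$B{\left(D \right)} = 16 - 4 D$ ($B{\left(D \right)} = \left(-4 + D\right) \left(-4\right) = 16 - 4 D$)
$271 B{\left(0 \right)} = 271 \left(16 - 0\right) = 271 \left(16 + 0\right) = 271 \cdot 16 = 4336$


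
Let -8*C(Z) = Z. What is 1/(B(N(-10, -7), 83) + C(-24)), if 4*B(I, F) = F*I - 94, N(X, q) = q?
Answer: -4/663 ≈ -0.0060332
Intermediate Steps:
C(Z) = -Z/8
B(I, F) = -47/2 + F*I/4 (B(I, F) = (F*I - 94)/4 = (-94 + F*I)/4 = -47/2 + F*I/4)
1/(B(N(-10, -7), 83) + C(-24)) = 1/((-47/2 + (1/4)*83*(-7)) - 1/8*(-24)) = 1/((-47/2 - 581/4) + 3) = 1/(-675/4 + 3) = 1/(-663/4) = -4/663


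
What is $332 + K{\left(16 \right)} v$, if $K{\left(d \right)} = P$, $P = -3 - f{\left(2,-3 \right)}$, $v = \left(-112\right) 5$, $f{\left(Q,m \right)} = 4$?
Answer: $4252$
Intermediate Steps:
$v = -560$
$P = -7$ ($P = -3 - 4 = -7$)
$K{\left(d \right)} = -7$
$332 + K{\left(16 \right)} v = 332 - -3920 = 332 + 3920 = 4252$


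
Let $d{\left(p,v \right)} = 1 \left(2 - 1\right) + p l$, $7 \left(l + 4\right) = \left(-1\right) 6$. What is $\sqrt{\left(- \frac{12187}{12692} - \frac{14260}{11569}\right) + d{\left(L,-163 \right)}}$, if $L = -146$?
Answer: $\frac{\sqrt{353455543404303837}}{22344266} \approx 26.607$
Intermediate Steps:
$l = - \frac{34}{7}$ ($l = -4 + \frac{\left(-1\right) 6}{7} = -4 + \frac{1}{7} \left(-6\right) = -4 - \frac{6}{7} = - \frac{34}{7} \approx -4.8571$)
$d{\left(p,v \right)} = 1 - \frac{34 p}{7}$ ($d{\left(p,v \right)} = 1 \left(2 - 1\right) + p \left(- \frac{34}{7}\right) = 1 \cdot 1 - \frac{34 p}{7} = 1 - \frac{34 p}{7}$)
$\sqrt{\left(- \frac{12187}{12692} - \frac{14260}{11569}\right) + d{\left(L,-163 \right)}} = \sqrt{\left(- \frac{12187}{12692} - \frac{14260}{11569}\right) + \left(1 - - \frac{4964}{7}\right)} = \sqrt{\left(\left(-12187\right) \frac{1}{12692} - \frac{620}{503}\right) + \left(1 + \frac{4964}{7}\right)} = \sqrt{\left(- \frac{12187}{12692} - \frac{620}{503}\right) + \frac{4971}{7}} = \sqrt{- \frac{13999101}{6384076} + \frac{4971}{7}} = \sqrt{\frac{31637248089}{44688532}} = \frac{\sqrt{353455543404303837}}{22344266}$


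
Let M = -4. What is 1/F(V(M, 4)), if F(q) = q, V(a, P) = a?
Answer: -¼ ≈ -0.25000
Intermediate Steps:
1/F(V(M, 4)) = 1/(-4) = -¼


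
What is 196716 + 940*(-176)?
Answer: 31276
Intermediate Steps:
196716 + 940*(-176) = 196716 - 165440 = 31276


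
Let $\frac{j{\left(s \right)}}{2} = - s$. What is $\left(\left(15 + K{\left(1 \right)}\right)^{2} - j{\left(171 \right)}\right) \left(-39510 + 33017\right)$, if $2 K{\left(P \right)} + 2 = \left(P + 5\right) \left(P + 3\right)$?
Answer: $-6609874$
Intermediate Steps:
$K{\left(P \right)} = -1 + \frac{\left(3 + P\right) \left(5 + P\right)}{2}$ ($K{\left(P \right)} = -1 + \frac{\left(P + 5\right) \left(P + 3\right)}{2} = -1 + \frac{\left(5 + P\right) \left(3 + P\right)}{2} = -1 + \frac{\left(3 + P\right) \left(5 + P\right)}{2}$)
$j{\left(s \right)} = - 2 s$ ($j{\left(s \right)} = 2 \left(- s\right) = - 2 s$)
$\left(\left(15 + K{\left(1 \right)}\right)^{2} - j{\left(171 \right)}\right) \left(-39510 + 33017\right) = \left(\left(15 + \left(\frac{13}{2} + \frac{1^{2}}{2} + 4 \cdot 1\right)\right)^{2} - \left(-2\right) 171\right) \left(-39510 + 33017\right) = \left(\left(15 + \left(\frac{13}{2} + \frac{1}{2} \cdot 1 + 4\right)\right)^{2} - -342\right) \left(-6493\right) = \left(\left(15 + \left(\frac{13}{2} + \frac{1}{2} + 4\right)\right)^{2} + 342\right) \left(-6493\right) = \left(\left(15 + 11\right)^{2} + 342\right) \left(-6493\right) = \left(26^{2} + 342\right) \left(-6493\right) = \left(676 + 342\right) \left(-6493\right) = 1018 \left(-6493\right) = -6609874$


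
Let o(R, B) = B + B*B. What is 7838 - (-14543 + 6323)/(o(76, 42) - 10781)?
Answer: 14067566/1795 ≈ 7837.1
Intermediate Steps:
o(R, B) = B + B²
7838 - (-14543 + 6323)/(o(76, 42) - 10781) = 7838 - (-14543 + 6323)/(42*(1 + 42) - 10781) = 7838 - (-8220)/(42*43 - 10781) = 7838 - (-8220)/(1806 - 10781) = 7838 - (-8220)/(-8975) = 7838 - (-8220)*(-1)/8975 = 7838 - 1*1644/1795 = 7838 - 1644/1795 = 14067566/1795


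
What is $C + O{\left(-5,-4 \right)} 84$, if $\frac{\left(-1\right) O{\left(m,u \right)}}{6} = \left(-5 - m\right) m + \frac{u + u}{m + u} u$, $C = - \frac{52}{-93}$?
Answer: $\frac{166708}{93} \approx 1792.6$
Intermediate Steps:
$C = \frac{52}{93}$ ($C = \left(-52\right) \left(- \frac{1}{93}\right) = \frac{52}{93} \approx 0.55914$)
$O{\left(m,u \right)} = - \frac{12 u^{2}}{m + u} - 6 m \left(-5 - m\right)$ ($O{\left(m,u \right)} = - 6 \left(\left(-5 - m\right) m + \frac{u + u}{m + u} u\right) = - 6 \left(m \left(-5 - m\right) + \frac{2 u}{m + u} u\right) = - 6 \left(m \left(-5 - m\right) + \frac{2 u^{2}}{m + u}\right) = - \frac{12 u^{2}}{m + u} - 6 m \left(-5 - m\right)$)
$C + O{\left(-5,-4 \right)} 84 = \frac{52}{93} + \frac{6 \left(\left(-5\right)^{3} - 2 \left(-4\right)^{2} + 5 \left(-5\right)^{2} - 4 \left(-5\right)^{2} + 5 \left(-5\right) \left(-4\right)\right)}{-5 - 4} \cdot 84 = \frac{52}{93} + \frac{6 \left(-125 - 32 + 5 \cdot 25 - 100 + 100\right)}{-9} \cdot 84 = \frac{52}{93} + 6 \left(- \frac{1}{9}\right) \left(-125 - 32 + 125 - 100 + 100\right) 84 = \frac{52}{93} + 6 \left(- \frac{1}{9}\right) \left(-32\right) 84 = \frac{52}{93} + \frac{64}{3} \cdot 84 = \frac{52}{93} + 1792 = \frac{166708}{93}$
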